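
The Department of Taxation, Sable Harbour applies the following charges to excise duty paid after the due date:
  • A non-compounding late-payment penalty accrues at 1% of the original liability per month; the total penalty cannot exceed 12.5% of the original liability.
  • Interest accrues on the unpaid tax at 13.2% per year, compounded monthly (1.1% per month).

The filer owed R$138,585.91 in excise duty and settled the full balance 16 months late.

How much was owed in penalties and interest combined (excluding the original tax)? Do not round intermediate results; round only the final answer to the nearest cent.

R$43,833.72

Penalty (uncapped): 16 × 1% × R$138,585.91 = R$22,173.75…; cap = 12.5% × R$138,585.91 = R$17,323.24… → penalty = R$17,323.24…
Interest: R$138,585.91 × ((1 + 0.011)^16 − 1) = R$138,585.91 × 0.1912927… = R$26,510.4763…
Penalties + interest = R$17,323.2388… + R$26,510.4763… = R$43,833.72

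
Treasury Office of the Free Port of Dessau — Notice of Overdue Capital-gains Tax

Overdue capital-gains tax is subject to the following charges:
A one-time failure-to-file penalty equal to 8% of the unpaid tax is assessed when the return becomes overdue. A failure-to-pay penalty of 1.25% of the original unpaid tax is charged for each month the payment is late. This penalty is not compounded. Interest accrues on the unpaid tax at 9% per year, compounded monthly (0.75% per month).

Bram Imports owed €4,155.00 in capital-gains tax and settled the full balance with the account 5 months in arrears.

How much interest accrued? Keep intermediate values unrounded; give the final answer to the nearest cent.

Interest: €4,155.00 × ((1 + 0.0075)^5 − 1) = €4,155.00 × 0.0380667… = €158.1673…

€158.17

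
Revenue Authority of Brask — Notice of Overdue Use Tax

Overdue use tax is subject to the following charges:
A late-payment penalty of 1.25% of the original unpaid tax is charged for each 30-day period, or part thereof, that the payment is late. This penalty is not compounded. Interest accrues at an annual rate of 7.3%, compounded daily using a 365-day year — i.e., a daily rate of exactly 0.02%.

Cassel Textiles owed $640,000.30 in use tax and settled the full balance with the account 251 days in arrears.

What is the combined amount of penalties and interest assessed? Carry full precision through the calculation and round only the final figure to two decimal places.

$104,944.75

Penalty periods: ⌈251/30⌉ = 9; penalty = 9 × 1.25% × $640,000.30 = $72,000.03…
Interest: $640,000.30 × ((1 + 0.0002)^251 − 1) = $640,000.30 × 0.05147609… = $32,944.7155…
Penalties + interest = $72,000.0338… + $32,944.7155… = $104,944.75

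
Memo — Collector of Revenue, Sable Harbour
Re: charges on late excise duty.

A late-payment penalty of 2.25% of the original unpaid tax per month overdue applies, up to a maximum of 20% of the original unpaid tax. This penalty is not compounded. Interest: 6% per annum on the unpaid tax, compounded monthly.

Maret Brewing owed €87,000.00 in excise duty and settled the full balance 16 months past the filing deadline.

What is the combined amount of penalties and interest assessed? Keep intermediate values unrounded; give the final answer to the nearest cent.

Penalty (uncapped): 16 × 2.25% × €87,000.00 = €31,320.00; cap = 20% × €87,000.00 = €17,400.00 → penalty = €17,400.00
Interest (6%/yr ÷ 12 = 0.5%/month): €87,000.00 × ((1 + 0.005)^16 − 1) = €7,227.1902…
Penalties + interest = €17,400.0000 + €7,227.1902… = €24,627.19

€24,627.19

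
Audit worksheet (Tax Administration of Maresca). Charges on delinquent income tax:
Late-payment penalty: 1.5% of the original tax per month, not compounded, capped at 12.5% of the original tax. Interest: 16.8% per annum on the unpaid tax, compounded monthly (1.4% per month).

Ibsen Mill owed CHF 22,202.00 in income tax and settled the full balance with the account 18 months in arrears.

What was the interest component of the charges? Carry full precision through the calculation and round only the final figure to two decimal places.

Interest: CHF 22,202.00 × ((1 + 0.014)^18 − 1) = CHF 22,202.00 × 0.2843494… = CHF 6,313.1256…

CHF 6,313.13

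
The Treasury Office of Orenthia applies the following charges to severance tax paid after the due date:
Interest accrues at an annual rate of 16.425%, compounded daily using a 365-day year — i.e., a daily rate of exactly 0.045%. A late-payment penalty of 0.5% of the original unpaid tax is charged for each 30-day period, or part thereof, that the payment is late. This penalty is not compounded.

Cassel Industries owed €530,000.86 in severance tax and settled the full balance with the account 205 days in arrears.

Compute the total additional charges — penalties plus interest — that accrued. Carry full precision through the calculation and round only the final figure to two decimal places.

Penalty periods: ⌈205/30⌉ = 7; penalty = 7 × 0.5% × €530,000.86 = €18,550.03…
Interest: €530,000.86 × ((1 + 0.00045)^205 − 1) = €530,000.86 × 0.09661619… = €51,206.6651…
Penalties + interest = €18,550.0301 + €51,206.6651… = €69,756.70

€69,756.70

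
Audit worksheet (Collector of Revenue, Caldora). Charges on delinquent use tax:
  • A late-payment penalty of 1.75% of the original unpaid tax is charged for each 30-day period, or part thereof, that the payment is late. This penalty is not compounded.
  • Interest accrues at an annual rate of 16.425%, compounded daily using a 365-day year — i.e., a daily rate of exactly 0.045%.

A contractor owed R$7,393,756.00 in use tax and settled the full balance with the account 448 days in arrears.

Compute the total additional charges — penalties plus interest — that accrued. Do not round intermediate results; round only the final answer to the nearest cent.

R$3,591,909.53

Penalty periods: ⌈448/30⌉ = 15; penalty = 15 × 1.75% × R$7,393,756.00 = R$1,940,860.95
Interest: R$7,393,756.00 × ((1 + 0.00045)^448 − 1) = R$7,393,756.00 × 0.22330309… = R$1,651,048.5849…
Penalties + interest = R$1,940,860.9500 + R$1,651,048.5849… = R$3,591,909.53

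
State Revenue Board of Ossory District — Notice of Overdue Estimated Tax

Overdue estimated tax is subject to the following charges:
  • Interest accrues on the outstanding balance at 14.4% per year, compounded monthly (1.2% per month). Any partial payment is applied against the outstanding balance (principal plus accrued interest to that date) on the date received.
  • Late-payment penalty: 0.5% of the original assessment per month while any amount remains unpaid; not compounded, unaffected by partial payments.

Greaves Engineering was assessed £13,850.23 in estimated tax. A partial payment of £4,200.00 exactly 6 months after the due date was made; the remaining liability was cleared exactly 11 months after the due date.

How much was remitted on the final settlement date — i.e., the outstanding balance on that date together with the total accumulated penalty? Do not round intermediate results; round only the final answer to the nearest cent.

£12,095.84

Balance at month 6: £13,850.2300 × (1 + 0.012)^6 = £14,877.8460…
After £4,200.00 payment: £14,877.8460… − £4,200.00 = £10,677.8460…
Balance at month 11: £10,677.8460… × (1 + 0.012)^5 = £11,334.0785…
Penalty: 11 × 0.5% × £13,850.23 = £761.76…
Final settlement = outstanding balance + penalty = £11,334.0785… + £761.76… = £12,095.84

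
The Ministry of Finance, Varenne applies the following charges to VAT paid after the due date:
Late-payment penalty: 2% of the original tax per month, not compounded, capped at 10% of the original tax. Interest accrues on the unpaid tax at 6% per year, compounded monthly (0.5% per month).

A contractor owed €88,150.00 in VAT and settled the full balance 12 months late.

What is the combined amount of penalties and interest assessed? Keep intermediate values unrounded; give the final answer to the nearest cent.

Penalty (uncapped): 12 × 2% × €88,150.00 = €21,156.00; cap = 10% × €88,150.00 = €8,815.00 → penalty = €8,815.00
Interest: €88,150.00 × ((1 + 0.005)^12 − 1) = €88,150.00 × 0.0616778… = €5,436.8991…
Penalties + interest = €8,815.0000 + €5,436.8991… = €14,251.90

€14,251.90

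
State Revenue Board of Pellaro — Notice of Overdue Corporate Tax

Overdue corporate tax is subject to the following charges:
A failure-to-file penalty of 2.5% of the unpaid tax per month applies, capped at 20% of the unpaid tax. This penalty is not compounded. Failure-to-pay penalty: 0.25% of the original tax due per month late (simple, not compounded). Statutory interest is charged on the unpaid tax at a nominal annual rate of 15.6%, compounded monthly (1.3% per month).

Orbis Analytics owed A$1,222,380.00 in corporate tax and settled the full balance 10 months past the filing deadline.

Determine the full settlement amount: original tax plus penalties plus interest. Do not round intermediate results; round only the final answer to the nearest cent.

A$1,665,950.82

Failure-to-file: 10 × 2.5% × A$1,222,380.00 = A$305,595.00, capped at 20% × A$1,222,380.00 = A$244,476.00
Failure-to-pay penalty = 0.25% × A$1,222,380.00 × 10 mo = A$30,559.50
Interest: A$1,222,380.00 × ((1 + 0.013)^10 − 1) = A$1,222,380.00 × 0.1378747… = A$168,535.3154…
Total = A$1,222,380.00 + A$275,035.5000 + A$168,535.3154… = A$1,665,950.82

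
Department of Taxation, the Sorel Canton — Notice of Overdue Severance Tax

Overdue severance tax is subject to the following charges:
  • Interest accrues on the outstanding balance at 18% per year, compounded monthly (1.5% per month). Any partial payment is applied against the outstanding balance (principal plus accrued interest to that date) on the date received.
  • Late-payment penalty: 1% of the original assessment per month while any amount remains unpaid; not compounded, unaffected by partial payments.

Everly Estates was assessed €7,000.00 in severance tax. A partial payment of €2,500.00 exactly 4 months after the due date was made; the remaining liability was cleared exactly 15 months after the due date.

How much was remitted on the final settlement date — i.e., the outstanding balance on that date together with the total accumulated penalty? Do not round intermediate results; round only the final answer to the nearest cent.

€6,856.75

Balance at month 4: €7,000.0000 × (1 + 0.015)^4 = €7,429.5449…
After €2,500.00 payment: €7,429.5449… − €2,500.00 = €4,929.5449…
Balance at month 15: €4,929.5449… × (1 + 0.015)^11 = €5,806.7521…
Penalty: 15 × 1% × €7,000.00 = €1,050.00
Final settlement = outstanding balance + penalty = €5,806.7521… + €1,050.00 = €6,856.75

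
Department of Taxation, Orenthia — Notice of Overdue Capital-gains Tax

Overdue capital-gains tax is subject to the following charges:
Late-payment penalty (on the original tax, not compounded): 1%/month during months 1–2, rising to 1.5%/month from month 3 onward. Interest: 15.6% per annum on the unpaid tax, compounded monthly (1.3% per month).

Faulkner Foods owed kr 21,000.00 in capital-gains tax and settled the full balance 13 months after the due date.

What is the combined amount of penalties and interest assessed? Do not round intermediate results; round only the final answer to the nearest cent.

Penalty, months 1–2: 2 × 1% × kr 21,000.00 = kr 420.00
Penalty, months 3–13: 11 × 1.5% × kr 21,000.00 = kr 3,465.00
Interest: kr 21,000.00 × ((1 + 0.013)^13 − 1) = kr 21,000.00 × 0.1828312… = kr 3,839.4562…
Penalties + interest = kr 3,885.0000 + kr 3,839.4562… = kr 7,724.46

kr 7,724.46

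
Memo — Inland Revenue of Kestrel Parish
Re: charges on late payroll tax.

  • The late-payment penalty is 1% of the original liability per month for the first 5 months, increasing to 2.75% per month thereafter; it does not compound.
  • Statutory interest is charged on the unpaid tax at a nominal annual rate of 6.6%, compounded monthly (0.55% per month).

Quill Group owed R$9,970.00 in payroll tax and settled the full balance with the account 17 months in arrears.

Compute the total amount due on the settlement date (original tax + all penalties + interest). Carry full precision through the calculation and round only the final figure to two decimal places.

R$14,732.96

Penalty, months 1–5: 5 × 1% × R$9,970.00 = R$498.50
Penalty, months 6–17: 12 × 2.75% × R$9,970.00 = R$3,290.10
Interest: R$9,970.00 × ((1 + 0.0055)^17 − 1) = R$9,970.00 × 0.0977293… = R$974.3616…
Total = R$9,970.00 + R$3,788.6000 + R$974.3616… = R$14,732.96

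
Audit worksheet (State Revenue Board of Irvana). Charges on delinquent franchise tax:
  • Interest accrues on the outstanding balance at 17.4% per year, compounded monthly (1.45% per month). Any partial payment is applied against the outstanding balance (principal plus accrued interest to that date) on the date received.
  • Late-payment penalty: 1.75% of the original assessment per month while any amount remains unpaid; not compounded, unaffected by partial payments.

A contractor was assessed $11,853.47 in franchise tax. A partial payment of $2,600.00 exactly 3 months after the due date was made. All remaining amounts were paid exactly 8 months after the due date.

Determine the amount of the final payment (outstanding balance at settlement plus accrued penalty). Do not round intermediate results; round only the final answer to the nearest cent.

$12,165.75

Balance at month 3: $11,853.4700 × (1 + 0.0145)^3 = $12,376.6087…
After $2,600.00 payment: $12,376.6087… − $2,600.00 = $9,776.6087…
Balance at month 8: $9,776.6087… × (1 + 0.0145)^5 = $10,506.2683…
Penalty: 8 × 1.75% × $11,853.47 = $1,659.49…
Final settlement = outstanding balance + penalty = $10,506.2683… + $1,659.49… = $12,165.75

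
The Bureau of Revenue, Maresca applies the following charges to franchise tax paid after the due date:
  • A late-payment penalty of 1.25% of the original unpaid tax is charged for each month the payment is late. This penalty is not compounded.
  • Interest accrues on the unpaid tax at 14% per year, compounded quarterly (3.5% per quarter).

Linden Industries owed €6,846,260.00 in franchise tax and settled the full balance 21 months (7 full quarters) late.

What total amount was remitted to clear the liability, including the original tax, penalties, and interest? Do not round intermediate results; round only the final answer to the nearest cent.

Late-payment penalty: 21 × 1.25% × €6,846,260.00 = €1,797,143.25
Interest: €6,846,260.00 × ((1 + 0.035)^7 − 1) = €6,846,260.00 × 0.2722793… = €1,864,094.6255…
Total = €6,846,260.00 + €1,797,143.2500 + €1,864,094.6255… = €10,507,497.88

€10,507,497.88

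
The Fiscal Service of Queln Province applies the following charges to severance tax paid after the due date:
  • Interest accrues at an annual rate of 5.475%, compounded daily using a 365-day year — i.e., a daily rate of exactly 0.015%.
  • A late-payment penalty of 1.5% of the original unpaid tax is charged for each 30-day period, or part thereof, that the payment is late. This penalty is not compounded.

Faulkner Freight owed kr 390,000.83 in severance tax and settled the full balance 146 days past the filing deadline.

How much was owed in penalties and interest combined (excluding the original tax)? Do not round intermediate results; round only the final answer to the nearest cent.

Penalty periods: ⌈146/30⌉ = 5; penalty = 5 × 1.5% × kr 390,000.83 = kr 29,250.06…
Interest: kr 390,000.83 × ((1 + 0.00015)^146 − 1) = kr 390,000.83 × 0.02213989… = kr 8,634.5741…
Penalties + interest = kr 29,250.0623… + kr 8,634.5741… = kr 37,884.64

kr 37,884.64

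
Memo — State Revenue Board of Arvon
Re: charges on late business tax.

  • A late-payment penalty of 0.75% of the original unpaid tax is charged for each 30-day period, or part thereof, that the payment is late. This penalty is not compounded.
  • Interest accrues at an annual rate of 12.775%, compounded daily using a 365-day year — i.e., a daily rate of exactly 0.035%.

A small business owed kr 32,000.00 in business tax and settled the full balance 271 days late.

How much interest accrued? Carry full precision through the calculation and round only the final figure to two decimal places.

Interest: kr 32,000.00 × ((1 + 0.00035)^271 − 1) = kr 32,000.00 × 0.09947567… = kr 3,183.2215…

kr 3,183.22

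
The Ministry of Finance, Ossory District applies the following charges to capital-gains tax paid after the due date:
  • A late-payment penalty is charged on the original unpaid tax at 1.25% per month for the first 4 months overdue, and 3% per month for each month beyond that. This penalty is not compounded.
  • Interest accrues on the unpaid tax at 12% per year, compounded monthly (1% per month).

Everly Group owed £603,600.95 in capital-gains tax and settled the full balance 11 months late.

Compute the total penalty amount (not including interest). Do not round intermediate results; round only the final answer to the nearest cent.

£156,936.25

Penalty, months 1–4: 4 × 1.25% × £603,600.95 = £30,180.05…
Penalty, months 5–11: 7 × 3% × £603,600.95 = £126,756.20…
Total penalty = £30,180.05… + £126,756.20… = £156,936.25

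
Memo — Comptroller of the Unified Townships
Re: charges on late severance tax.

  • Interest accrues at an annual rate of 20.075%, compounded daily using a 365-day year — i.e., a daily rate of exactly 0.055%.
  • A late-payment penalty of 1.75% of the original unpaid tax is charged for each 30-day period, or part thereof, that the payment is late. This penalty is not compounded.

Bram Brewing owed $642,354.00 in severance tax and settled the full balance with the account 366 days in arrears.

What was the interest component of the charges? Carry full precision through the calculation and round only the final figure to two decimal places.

Interest: $642,354.00 × ((1 + 0.00055)^366 − 1) = $642,354.00 × 0.22292394… = $143,196.0840…

$143,196.08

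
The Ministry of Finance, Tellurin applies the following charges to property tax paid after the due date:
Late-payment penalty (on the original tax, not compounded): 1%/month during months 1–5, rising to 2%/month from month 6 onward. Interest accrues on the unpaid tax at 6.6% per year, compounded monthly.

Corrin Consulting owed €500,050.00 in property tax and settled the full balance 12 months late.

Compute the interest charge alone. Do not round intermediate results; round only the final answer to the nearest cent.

Interest (6.6%/yr ÷ 12 = 0.55%/month): €500,050.00 × ((1 + 0.0055)^12 − 1) = €34,020.1814…

€34,020.18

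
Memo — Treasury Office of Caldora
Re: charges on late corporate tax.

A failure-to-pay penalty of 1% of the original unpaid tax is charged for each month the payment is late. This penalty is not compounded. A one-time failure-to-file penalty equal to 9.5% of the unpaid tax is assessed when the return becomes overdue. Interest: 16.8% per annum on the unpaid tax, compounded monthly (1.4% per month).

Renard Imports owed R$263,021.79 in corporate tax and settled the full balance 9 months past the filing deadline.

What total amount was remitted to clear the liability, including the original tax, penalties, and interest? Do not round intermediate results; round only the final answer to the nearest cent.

Failure-to-file penalty: 9.5% × R$263,021.79 = R$24,987.07…
Failure-to-pay penalty: 9 × 1% × R$263,021.79 = R$23,671.96…
Interest: R$263,021.79 × ((1 + 0.014)^9 − 1) = R$263,021.79 × 0.1332914… = R$35,058.5439…
Total = R$263,021.79 + R$48,659.0312… + R$35,058.5439… = R$346,739.37

R$346,739.37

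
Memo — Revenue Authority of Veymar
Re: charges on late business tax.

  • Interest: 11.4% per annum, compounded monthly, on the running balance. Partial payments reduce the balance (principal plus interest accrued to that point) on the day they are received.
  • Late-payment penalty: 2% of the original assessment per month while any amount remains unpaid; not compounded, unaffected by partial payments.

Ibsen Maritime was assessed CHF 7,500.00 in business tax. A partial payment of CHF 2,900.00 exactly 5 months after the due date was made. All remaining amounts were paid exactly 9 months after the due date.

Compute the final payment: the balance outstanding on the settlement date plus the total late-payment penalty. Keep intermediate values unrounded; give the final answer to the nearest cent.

Monthly rate = 11.4% ÷ 12 = 0.95%
Balance at month 5: CHF 7,500.0000 × (1 + 0.0095)^5 = CHF 7,863.0834…
After CHF 2,900.00 payment: CHF 7,863.0834… − CHF 2,900.00 = CHF 4,963.0834…
Balance at month 9: CHF 4,963.0834… × (1 + 0.0095)^4 = CHF 5,154.3851…
Penalty: 9 × 2% × CHF 7,500.00 = CHF 1,350.00
Final settlement = outstanding balance + penalty = CHF 5,154.3851… + CHF 1,350.00 = CHF 6,504.39

CHF 6,504.39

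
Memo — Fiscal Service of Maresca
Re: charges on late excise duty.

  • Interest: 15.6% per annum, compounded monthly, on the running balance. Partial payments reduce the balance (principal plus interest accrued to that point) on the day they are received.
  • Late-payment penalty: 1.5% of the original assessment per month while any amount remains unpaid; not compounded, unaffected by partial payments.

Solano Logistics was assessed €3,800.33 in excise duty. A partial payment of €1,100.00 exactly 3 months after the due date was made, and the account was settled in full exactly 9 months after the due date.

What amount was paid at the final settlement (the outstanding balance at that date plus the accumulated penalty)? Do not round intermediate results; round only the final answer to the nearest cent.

€3,593.21

Monthly rate = 15.6% ÷ 12 = 1.3%
Balance at month 3: €3,800.3300 × (1 + 0.013)^3 = €3,950.4780…
After €1,100.00 payment: €3,950.4780… − €1,100.00 = €2,850.4780…
Balance at month 9: €2,850.4780… × (1 + 0.013)^6 = €3,080.1677…
Penalty: 9 × 1.5% × €3,800.33 = €513.04…
Final settlement = outstanding balance + penalty = €3,080.1677… + €513.04… = €3,593.21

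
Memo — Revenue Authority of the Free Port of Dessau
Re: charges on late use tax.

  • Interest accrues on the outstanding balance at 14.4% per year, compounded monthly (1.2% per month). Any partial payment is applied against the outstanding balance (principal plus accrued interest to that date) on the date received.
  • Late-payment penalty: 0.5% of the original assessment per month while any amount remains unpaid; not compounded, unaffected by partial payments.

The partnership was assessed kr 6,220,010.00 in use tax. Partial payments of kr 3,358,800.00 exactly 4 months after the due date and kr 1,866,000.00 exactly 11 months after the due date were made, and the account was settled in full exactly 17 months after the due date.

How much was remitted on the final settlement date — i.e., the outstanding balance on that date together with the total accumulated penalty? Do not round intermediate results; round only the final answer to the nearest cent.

kr 2,220,373.79

Balance at month 4: kr 6,220,010.0000 × (1 + 0.012)^4 = kr 6,523,987.6903…
After kr 3,358,800.00 payment: kr 6,523,987.6903… − kr 3,358,800.00 = kr 3,165,187.6903…
Balance at month 11: kr 3,165,187.6903… × (1 + 0.012)^7 = kr 3,440,828.7282…
After kr 1,866,000.00 payment: kr 3,440,828.7282… − kr 1,866,000.00 = kr 1,574,828.7282…
Balance at month 17: kr 1,574,828.7282… × (1 + 0.012)^6 = kr 1,691,672.9450…
Penalty: 17 × 0.5% × kr 6,220,010.00 = kr 528,700.85
Final settlement = outstanding balance + penalty = kr 1,691,672.9450… + kr 528,700.85 = kr 2,220,373.79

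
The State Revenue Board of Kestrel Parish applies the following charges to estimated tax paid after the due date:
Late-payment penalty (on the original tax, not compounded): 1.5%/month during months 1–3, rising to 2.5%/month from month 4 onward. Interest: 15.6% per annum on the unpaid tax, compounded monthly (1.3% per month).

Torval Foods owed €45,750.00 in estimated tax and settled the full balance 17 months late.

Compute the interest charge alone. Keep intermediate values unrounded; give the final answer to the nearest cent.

€11,233.83

Interest: €45,750.00 × ((1 + 0.013)^17 − 1) = €45,750.00 × 0.2455483… = €11,233.8344…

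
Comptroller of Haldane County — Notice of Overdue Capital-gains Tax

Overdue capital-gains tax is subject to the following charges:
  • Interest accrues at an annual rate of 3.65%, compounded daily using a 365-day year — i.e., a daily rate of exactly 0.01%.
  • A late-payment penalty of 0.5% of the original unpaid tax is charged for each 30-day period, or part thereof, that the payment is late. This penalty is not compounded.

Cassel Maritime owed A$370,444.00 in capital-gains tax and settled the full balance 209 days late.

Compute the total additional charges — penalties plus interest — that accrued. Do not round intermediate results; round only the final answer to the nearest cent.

A$20,788.90

Penalty periods: ⌈209/30⌉ = 7; penalty = 7 × 0.5% × A$370,444.00 = A$12,965.54
Interest: A$370,444.00 × ((1 + 0.0001)^209 − 1) = A$370,444.00 × 0.02111887… = A$7,823.3578…
Penalties + interest = A$12,965.5400 + A$7,823.3578… = A$20,788.90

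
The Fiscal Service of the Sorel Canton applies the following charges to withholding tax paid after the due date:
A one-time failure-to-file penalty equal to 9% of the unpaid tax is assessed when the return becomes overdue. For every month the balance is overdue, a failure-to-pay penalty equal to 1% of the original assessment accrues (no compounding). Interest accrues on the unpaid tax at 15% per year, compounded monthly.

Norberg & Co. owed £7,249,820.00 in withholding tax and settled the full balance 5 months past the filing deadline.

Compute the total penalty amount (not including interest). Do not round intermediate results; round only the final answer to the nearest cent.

£1,014,974.80

Failure-to-file penalty: 9% × £7,249,820.00 = £652,483.80
Failure-to-pay penalty: 5 × 1% × £7,249,820.00 = £362,491.00
Total penalty = £652,483.80 + £362,491.00 = £1,014,974.80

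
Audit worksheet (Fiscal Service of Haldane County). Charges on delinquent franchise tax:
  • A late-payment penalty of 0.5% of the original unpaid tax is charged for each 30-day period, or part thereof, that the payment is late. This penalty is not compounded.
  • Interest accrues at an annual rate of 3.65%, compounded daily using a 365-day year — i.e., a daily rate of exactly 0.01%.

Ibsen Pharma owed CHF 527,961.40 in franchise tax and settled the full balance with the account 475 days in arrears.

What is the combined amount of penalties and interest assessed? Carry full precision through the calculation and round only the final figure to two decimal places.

CHF 67,918.91

Penalty periods: ⌈475/30⌉ = 16; penalty = 16 × 0.5% × CHF 527,961.40 = CHF 42,236.91…
Interest: CHF 527,961.40 × ((1 + 0.0001)^475 − 1) = CHF 527,961.40 × 0.04864371… = CHF 25,682.0016…
Penalties + interest = CHF 42,236.9120 + CHF 25,682.0016… = CHF 67,918.91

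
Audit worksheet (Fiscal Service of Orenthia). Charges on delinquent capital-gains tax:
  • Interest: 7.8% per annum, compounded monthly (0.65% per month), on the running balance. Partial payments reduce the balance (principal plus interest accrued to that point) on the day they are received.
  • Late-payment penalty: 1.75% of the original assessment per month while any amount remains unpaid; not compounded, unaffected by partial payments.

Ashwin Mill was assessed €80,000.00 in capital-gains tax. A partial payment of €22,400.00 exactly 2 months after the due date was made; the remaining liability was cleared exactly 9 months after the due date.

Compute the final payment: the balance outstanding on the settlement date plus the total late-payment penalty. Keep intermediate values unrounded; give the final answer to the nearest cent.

Balance at month 2: €80,000.0000 × (1 + 0.0065)^2 = €81,043.3800
After €22,400.00 payment: €81,043.3800 − €22,400.00 = €58,643.3800
Balance at month 9: €58,643.3800 × (1 + 0.0065)^7 = €61,364.2525…
Penalty: 9 × 1.75% × €80,000.00 = €12,600.00
Final settlement = outstanding balance + penalty = €61,364.2525… + €12,600.00 = €73,964.25

€73,964.25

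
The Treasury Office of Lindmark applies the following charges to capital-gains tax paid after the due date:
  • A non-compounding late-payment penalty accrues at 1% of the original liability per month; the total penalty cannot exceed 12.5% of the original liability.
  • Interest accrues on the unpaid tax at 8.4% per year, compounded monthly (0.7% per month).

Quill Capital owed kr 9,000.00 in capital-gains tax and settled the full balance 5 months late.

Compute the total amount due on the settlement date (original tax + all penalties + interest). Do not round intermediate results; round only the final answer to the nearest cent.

Penalty: 5 × 1% × kr 9,000.00 = kr 450.00 (below the 12.5% cap of kr 1,125.00)
Interest: kr 9,000.00 × ((1 + 0.007)^5 − 1) = kr 9,000.00 × 0.0354934… = kr 319.4410…
Total = kr 9,000.00 + kr 450.0000 + kr 319.4410… = kr 9,769.44

kr 9,769.44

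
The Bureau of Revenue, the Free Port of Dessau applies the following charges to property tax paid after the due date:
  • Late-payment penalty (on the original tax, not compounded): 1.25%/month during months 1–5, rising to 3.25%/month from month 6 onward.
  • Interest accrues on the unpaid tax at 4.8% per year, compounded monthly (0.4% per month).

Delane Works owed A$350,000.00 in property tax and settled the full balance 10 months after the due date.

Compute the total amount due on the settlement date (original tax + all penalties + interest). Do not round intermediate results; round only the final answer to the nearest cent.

A$443,004.71

Penalty, months 1–5: 5 × 1.25% × A$350,000.00 = A$21,875.00
Penalty, months 6–10: 5 × 3.25% × A$350,000.00 = A$56,875.00
Interest: A$350,000.00 × ((1 + 0.004)^10 − 1) = A$350,000.00 × 0.0407277… = A$14,254.7069…
Total = A$350,000.00 + A$78,750.0000 + A$14,254.7069… = A$443,004.71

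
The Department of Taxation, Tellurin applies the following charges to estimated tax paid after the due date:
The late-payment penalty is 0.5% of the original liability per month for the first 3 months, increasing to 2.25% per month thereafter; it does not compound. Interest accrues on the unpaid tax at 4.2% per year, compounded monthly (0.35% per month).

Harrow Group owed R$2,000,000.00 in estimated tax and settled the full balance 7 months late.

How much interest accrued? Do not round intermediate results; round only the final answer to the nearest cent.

R$49,517.51

Interest: R$2,000,000.00 × ((1 + 0.0035)^7 − 1) = R$2,000,000.00 × 0.0247588… = R$49,517.5118…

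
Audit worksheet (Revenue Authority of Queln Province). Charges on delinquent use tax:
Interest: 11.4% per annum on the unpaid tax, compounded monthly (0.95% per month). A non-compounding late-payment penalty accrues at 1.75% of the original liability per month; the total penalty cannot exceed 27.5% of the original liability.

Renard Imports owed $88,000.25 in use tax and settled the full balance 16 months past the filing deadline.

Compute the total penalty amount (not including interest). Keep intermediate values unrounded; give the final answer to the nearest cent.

Penalty (uncapped): 16 × 1.75% × $88,000.25 = $24,640.07; cap = 27.5% × $88,000.25 = $24,200.07… → penalty = $24,200.07…

$24,200.07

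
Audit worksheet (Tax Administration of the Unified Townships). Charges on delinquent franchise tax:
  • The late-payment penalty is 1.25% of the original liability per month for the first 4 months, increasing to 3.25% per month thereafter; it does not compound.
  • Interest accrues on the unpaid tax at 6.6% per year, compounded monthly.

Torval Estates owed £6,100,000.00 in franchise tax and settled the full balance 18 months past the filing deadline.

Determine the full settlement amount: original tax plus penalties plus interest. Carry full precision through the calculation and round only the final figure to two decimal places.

£9,813,477.82

Penalty, months 1–4: 4 × 1.25% × £6,100,000.00 = £305,000.00
Penalty, months 5–18: 14 × 3.25% × £6,100,000.00 = £2,775,500.00
Interest (6.6%/yr ÷ 12 = 0.55%/month): £6,100,000.00 × ((1 + 0.0055)^18 − 1) = £632,977.8200…
Total = £6,100,000.00 + £3,080,500.0000 + £632,977.8200… = £9,813,477.82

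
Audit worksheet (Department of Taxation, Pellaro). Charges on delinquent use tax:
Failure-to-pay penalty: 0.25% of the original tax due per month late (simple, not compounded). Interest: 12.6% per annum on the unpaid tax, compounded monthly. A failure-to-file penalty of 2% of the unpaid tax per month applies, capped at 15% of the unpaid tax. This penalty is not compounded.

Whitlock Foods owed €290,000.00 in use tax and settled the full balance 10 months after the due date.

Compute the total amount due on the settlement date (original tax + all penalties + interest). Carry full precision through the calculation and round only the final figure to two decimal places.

€372,679.80

Failure-to-file: 10 × 2% × €290,000.00 = €58,000.00, capped at 15% × €290,000.00 = €43,500.00
Failure-to-pay penalty: 10 × 0.25% × €290,000.00 = €7,250.00
Interest (12.6%/yr ÷ 12 = 1.05%/month): €290,000.00 × ((1 + 0.0105)^10 − 1) = €31,929.7975…
Total = €290,000.00 + €50,750.0000 + €31,929.7975… = €372,679.80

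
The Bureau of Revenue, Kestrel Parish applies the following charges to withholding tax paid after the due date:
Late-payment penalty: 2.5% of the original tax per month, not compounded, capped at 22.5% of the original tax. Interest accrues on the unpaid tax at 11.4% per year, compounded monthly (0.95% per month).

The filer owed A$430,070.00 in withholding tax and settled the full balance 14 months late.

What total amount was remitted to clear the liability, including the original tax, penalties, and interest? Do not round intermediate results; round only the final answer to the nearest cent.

A$587,704.91

Penalty (uncapped): 14 × 2.5% × A$430,070.00 = A$150,524.50; cap = 22.5% × A$430,070.00 = A$96,765.75 → penalty = A$96,765.75
Interest: A$430,070.00 × ((1 + 0.0095)^14 − 1) = A$430,070.00 × 0.1415331… = A$60,869.1596…
Total = A$430,070.00 + A$96,765.7500 + A$60,869.1596… = A$587,704.91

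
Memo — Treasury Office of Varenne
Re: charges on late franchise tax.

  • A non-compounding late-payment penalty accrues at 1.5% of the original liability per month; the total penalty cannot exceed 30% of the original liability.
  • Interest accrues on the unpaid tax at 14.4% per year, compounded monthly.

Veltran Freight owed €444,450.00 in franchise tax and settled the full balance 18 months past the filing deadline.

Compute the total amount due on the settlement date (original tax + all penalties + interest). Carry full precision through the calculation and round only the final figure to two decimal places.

Penalty: 18 × 1.5% × €444,450.00 = €120,001.50 (below the 30% cap of €133,335.00)
Interest (14.4%/yr ÷ 12 = 1.2%/month): €444,450.00 × ((1 + 0.012)^18 − 1) = €106,449.1923…
Total = €444,450.00 + €120,001.5000 + €106,449.1923… = €670,900.69

€670,900.69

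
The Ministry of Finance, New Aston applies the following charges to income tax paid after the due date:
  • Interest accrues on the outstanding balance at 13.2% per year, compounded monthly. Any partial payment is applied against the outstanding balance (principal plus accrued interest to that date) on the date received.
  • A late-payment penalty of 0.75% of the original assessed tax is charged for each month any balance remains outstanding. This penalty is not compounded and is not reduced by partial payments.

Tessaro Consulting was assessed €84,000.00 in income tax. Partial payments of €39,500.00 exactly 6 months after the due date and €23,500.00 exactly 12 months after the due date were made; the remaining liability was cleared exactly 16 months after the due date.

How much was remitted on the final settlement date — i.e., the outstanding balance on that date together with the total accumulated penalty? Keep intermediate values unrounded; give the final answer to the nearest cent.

Monthly rate = 13.2% ÷ 12 = 1.1%
Balance at month 6: €84,000.0000 × (1 + 0.011)^6 = €89,698.7146…
After €39,500.00 payment: €89,698.7146… − €39,500.00 = €50,198.7146…
Balance at month 12: €50,198.7146… × (1 + 0.011)^6 = €53,604.2878…
After €23,500.00 payment: €53,604.2878… − €23,500.00 = €30,104.2878…
Balance at month 16: €30,104.2878… × (1 + 0.011)^4 = €31,450.8929…
Penalty: 16 × 0.75% × €84,000.00 = €10,080.00
Final settlement = outstanding balance + penalty = €31,450.8929… + €10,080.00 = €41,530.89

€41,530.89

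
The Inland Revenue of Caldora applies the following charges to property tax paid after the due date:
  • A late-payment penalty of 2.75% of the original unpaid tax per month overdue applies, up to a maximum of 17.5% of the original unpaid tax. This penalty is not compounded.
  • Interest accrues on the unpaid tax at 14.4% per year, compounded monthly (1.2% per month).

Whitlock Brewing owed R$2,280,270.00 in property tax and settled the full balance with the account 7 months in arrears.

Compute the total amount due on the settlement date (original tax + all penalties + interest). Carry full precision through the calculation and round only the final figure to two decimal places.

Penalty (uncapped): 7 × 2.75% × R$2,280,270.00 = R$438,951.98…; cap = 17.5% × R$2,280,270.00 = R$399,047.25 → penalty = R$399,047.25
Interest: R$2,280,270.00 × ((1 + 0.012)^7 − 1) = R$2,280,270.00 × 0.0870852… = R$198,577.7941…
Total = R$2,280,270.00 + R$399,047.2500 + R$198,577.7941… = R$2,877,895.04

R$2,877,895.04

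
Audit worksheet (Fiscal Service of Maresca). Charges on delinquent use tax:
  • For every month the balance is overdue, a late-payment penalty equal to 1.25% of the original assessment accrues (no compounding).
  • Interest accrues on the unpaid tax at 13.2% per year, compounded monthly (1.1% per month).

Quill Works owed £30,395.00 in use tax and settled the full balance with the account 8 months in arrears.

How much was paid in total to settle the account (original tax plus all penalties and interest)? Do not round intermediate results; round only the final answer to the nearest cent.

Late-payment penalty = 1.25% × £30,395.00 × 8 mo = £3,039.50
Interest: £30,395.00 × ((1 + 0.011)^8 − 1) = £30,395.00 × 0.0914636… = £2,780.0352…
Total = £30,395.00 + £3,039.5000 + £2,780.0352… = £36,214.54

£36,214.54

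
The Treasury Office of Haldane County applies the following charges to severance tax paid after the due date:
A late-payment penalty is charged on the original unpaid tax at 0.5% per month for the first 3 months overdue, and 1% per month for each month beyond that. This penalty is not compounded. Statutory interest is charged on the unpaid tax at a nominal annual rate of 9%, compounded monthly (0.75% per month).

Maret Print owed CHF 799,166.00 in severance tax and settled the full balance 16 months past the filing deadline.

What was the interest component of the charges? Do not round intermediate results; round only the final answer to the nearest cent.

CHF 101,487.78

Interest: CHF 799,166.00 × ((1 + 0.0075)^16 − 1) = CHF 799,166.00 × 0.1269921… = CHF 101,487.7795…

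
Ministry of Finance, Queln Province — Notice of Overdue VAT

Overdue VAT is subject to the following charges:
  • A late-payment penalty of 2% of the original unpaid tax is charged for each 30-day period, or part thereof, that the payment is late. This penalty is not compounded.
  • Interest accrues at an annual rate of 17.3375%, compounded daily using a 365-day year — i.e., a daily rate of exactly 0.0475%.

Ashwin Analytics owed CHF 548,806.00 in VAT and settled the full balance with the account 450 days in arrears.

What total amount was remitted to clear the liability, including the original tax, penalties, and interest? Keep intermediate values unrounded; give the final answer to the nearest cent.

CHF 844,200.94

Penalty periods: ⌈450/30⌉ = 15; penalty = 15 × 2% × CHF 548,806.00 = CHF 164,641.80
Interest: CHF 548,806.00 × ((1 + 0.000475)^450 − 1) = CHF 548,806.00 × 0.23825020… = CHF 130,753.1368…
Total = CHF 548,806.00 + CHF 164,641.8000 + CHF 130,753.1368… = CHF 844,200.94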